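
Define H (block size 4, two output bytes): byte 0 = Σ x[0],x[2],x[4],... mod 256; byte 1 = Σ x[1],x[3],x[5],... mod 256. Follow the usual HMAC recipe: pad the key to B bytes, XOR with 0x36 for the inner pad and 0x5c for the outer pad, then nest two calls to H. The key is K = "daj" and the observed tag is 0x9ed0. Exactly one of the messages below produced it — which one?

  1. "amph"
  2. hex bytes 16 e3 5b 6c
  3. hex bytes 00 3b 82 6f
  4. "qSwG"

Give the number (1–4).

3

Key "daj" = 64 61 6a is 3 bytes ≤ B = 4; zero-pad to 4 bytes: K' = 64 61 6a 00.
K' ⊕ ipad = 52 57 5c 36; K' ⊕ opad = 38 3d 36 5c.
m1: inner = H(52 57 5c 36 61 6d 70 68) = 7f 62; tag = H(38 3d 36 5c 7f 62) = edfb
m2: inner = H(52 57 5c 36 16 e3 5b 6c) = 1f dc; tag = H(38 3d 36 5c 1f dc) = 8d75
m3: inner = H(52 57 5c 36 00 3b 82 6f) = 30 37; tag = H(38 3d 36 5c 30 37) = 9ed0 ← matches
m4: inner = H(52 57 5c 36 71 53 77 47) = 96 27; tag = H(38 3d 36 5c 96 27) = 04c0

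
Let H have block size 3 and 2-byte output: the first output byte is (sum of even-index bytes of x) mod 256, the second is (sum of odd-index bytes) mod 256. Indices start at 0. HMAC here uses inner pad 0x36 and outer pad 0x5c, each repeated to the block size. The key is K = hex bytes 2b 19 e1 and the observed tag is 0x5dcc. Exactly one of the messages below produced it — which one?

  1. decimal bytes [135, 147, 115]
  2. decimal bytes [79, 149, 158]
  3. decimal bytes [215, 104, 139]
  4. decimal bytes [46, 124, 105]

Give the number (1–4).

1

Key hex bytes 2b 19 e1 is exactly B = 3 bytes: K' = 2b 19 e1.
K' ⊕ ipad = 1d 2f d7; K' ⊕ opad = 77 45 bd.
m1: inner = H(1d 2f d7 87 93 73) = 87 29; tag = H(77 45 bd 87 29) = 5dcc ← matches
m2: inner = H(1d 2f d7 4f 95 9e) = 89 1c; tag = H(77 45 bd 89 1c) = 50ce
m3: inner = H(1d 2f d7 d7 68 8b) = 5c 91; tag = H(77 45 bd 5c 91) = c5a1
m4: inner = H(1d 2f d7 2e 7c 69) = 70 c6; tag = H(77 45 bd 70 c6) = fab5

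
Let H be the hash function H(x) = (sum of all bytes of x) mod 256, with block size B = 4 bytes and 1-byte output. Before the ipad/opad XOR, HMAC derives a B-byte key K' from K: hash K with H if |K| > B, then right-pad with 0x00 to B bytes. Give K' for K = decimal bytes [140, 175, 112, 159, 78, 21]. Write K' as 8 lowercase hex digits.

ad000000

|K| = 6 > B = 4, so first hash the key.
H(K): sum = 140+175+112+159+78+21 = 685; mod 256 = 173 → ad.
Zero-pad H(K) = ad to 4 bytes: K' = ad 00 00 00.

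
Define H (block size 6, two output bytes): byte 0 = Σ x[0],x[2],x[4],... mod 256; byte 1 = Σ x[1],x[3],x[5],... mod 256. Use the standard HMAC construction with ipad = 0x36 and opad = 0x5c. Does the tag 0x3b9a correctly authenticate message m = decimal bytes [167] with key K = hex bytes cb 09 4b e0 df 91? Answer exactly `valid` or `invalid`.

valid

Key hex bytes cb 09 4b e0 df 91 is exactly B = 6 bytes: K' = cb 09 4b e0 df 91.
K' ⊕ ipad = fd 3f 7d d6 e9 a7; K' ⊕ opad = 97 55 17 bc 83 cd.
Inner hash: even-index sum = 778 mod 256 = 10; odd-index sum = 444 mod 256 = 188 → 0a bc.
Outer hash (recomputed tag): even-index sum = 315 mod 256 = 59; odd-index sum = 666 mod 256 = 154 → 3b 9a.
Recomputed tag = 3b9a; claimed = 3b9a → match.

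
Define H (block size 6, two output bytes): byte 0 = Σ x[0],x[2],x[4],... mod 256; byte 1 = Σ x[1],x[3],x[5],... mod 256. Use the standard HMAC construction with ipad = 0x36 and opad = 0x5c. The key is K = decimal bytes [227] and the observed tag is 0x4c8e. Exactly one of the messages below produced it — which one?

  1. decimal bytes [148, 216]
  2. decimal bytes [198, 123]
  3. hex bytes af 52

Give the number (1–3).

1

Key decimal bytes [227] = e3 is 1 byte ≤ B = 6; zero-pad to 6 bytes: K' = e3 00 00 00 00 00.
K' ⊕ ipad = d5 36 36 36 36 36; K' ⊕ opad = bf 5c 5c 5c 5c 5c.
m1: inner = H(d5 36 36 36 36 36 94 d8) = d5 7a; tag = H(bf 5c 5c 5c 5c 5c d5 7a) = 4c8e ← matches
m2: inner = H(d5 36 36 36 36 36 c6 7b) = 07 1d; tag = H(bf 5c 5c 5c 5c 5c 07 1d) = 7e31
m3: inner = H(d5 36 36 36 36 36 af 52) = f0 f4; tag = H(bf 5c 5c 5c 5c 5c f0 f4) = 6708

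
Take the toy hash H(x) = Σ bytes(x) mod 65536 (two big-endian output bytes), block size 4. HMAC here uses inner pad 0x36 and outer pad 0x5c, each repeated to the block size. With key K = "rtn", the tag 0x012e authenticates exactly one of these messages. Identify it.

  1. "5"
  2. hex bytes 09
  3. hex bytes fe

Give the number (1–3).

1

Key "rtn" = 72 74 6e is 3 bytes ≤ B = 4; zero-pad to 4 bytes: K' = 72 74 6e 00.
K' ⊕ ipad = 44 42 58 36; K' ⊕ opad = 2e 28 32 5c.
m1: inner = H(44 42 58 36 35) = 01 49; tag = H(2e 28 32 5c 01 49) = 012e ← matches
m2: inner = H(44 42 58 36 09) = 01 1d; tag = H(2e 28 32 5c 01 1d) = 0102
m3: inner = H(44 42 58 36 fe) = 02 12; tag = H(2e 28 32 5c 02 12) = 00f8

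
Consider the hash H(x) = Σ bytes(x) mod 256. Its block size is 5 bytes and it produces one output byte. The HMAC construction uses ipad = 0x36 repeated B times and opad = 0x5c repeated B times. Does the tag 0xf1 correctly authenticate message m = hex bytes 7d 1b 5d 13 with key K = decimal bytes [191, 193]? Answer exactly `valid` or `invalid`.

invalid

Key decimal bytes [191, 193] = bf c1 is 2 bytes ≤ B = 5; zero-pad to 5 bytes: K' = bf c1 00 00 00.
K' ⊕ ipad = 89 f7 36 36 36; K' ⊕ opad = e3 9d 5c 5c 5c.
Inner hash: sum = 137+247+54+54+54+125+27+93+19 = 810; mod 256 = 42 → 2a.
Outer hash (recomputed tag): sum = 227+157+92+92+92+42 = 702; mod 256 = 190 → be.
Recomputed tag = be; claimed = f1 → mismatch.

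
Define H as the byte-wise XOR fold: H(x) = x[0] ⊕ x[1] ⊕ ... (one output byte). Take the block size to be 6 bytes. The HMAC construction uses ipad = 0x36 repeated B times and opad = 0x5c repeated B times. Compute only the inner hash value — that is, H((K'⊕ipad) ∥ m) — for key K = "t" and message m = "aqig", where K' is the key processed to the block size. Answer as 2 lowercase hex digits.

Key "t" = 74 is 1 byte ≤ B = 6; zero-pad to 6 bytes: K' = 74 00 00 00 00 00.
K' ⊕ ipad = 42 36 36 36 36 36.
Inner input = 42 36 36 36 36 36 ∥ 61 71 69 67.
Inner hash: XOR 42⊕36⊕36⊕36⊕36⊕36⊕61⊕71⊕69⊕67 = 6a.

6a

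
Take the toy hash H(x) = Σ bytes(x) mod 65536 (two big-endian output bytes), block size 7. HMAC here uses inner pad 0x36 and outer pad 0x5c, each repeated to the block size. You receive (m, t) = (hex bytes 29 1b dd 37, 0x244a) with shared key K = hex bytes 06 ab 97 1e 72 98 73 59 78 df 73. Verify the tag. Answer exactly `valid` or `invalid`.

Key hex bytes 06 ab 97 1e 72 98 73 59 78 df 73 is 11 bytes > B = 7, so hash it first: H(key) = 05 06, then zero-pad to 7 bytes: K' = 05 06 00 00 00 00 00.
K' ⊕ ipad = 33 30 36 36 36 36 36; K' ⊕ opad = 59 5a 5c 5c 5c 5c 5c.
Inner hash: sum = 51+48+54+54+54+54+54+41+27+221+55 = 713 → 02 c9.
Outer hash (recomputed tag): sum = 89+90+92+92+92+92+92+2+201 = 842 → 03 4a.
Recomputed tag = 034a; claimed = 244a → mismatch.

invalid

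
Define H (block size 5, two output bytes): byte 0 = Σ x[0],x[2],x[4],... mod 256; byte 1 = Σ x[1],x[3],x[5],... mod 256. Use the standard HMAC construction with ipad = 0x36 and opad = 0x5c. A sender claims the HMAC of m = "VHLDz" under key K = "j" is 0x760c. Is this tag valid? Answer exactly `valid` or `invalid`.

Key "j" = 6a is 1 byte ≤ B = 5; zero-pad to 5 bytes: K' = 6a 00 00 00 00.
K' ⊕ ipad = 5c 36 36 36 36; K' ⊕ opad = 36 5c 5c 5c 5c.
Inner hash: even-index sum = 340 mod 256 = 84; odd-index sum = 392 mod 256 = 136 → 54 88.
Outer hash (recomputed tag): even-index sum = 374 mod 256 = 118; odd-index sum = 268 mod 256 = 12 → 76 0c.
Recomputed tag = 760c; claimed = 760c → match.

valid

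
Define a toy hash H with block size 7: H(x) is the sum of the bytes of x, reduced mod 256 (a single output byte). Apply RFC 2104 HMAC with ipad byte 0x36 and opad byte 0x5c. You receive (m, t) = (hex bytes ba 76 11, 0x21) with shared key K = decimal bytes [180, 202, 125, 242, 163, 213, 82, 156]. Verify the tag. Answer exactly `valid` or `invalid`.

valid

Key decimal bytes [180, 202, 125, 242, 163, 213, 82, 156] = b4 ca 7d f2 a3 d5 52 9c is 8 bytes > B = 7, so hash it first: H(key) = 53, then zero-pad to 7 bytes: K' = 53 00 00 00 00 00 00.
K' ⊕ ipad = 65 36 36 36 36 36 36; K' ⊕ opad = 0f 5c 5c 5c 5c 5c 5c.
Inner hash: sum = 101+54+54+54+54+54+54+186+118+17 = 746; mod 256 = 234 → ea.
Outer hash (recomputed tag): sum = 15+92+92+92+92+92+92+234 = 801; mod 256 = 33 → 21.
Recomputed tag = 21; claimed = 21 → match.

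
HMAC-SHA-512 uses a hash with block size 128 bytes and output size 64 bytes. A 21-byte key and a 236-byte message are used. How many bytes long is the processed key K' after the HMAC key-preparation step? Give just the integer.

Key is 21 ≤ 128 bytes, zero-padded: |K'| = 128.

128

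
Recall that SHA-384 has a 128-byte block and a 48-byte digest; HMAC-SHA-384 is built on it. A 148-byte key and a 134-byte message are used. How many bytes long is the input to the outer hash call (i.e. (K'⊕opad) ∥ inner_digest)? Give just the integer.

Key is 148 > 128 bytes, so it is hashed to 48 bytes then zero-padded to 128: |K'| = 128.
Outer input = (K'⊕opad) ∥ H(inner) → 128 + 48 = 176 bytes.

176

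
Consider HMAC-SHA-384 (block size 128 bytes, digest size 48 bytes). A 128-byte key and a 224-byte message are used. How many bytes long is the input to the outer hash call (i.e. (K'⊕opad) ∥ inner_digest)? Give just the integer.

176

Key is 128 ≤ 128 bytes, zero-padded: |K'| = 128.
Outer input = (K'⊕opad) ∥ H(inner) → 128 + 48 = 176 bytes.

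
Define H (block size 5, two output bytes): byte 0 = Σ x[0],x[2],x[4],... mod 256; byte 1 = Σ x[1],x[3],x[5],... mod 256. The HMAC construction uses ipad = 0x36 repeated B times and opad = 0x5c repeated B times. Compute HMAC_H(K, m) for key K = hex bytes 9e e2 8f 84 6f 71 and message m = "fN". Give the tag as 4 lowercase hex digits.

f54b

Key hex bytes 9e e2 8f 84 6f 71 is 6 bytes > B = 5, so hash it first: H(key) = 9c d7, then zero-pad to 5 bytes: K' = 9c d7 00 00 00.
K' ⊕ ipad = aa e1 36 36 36.  K' ⊕ opad = c0 8b 5c 5c 5c.
Inner input = (K'⊕ipad) ∥ m = aa e1 36 36 36 ∥ 66 4e.
Inner hash: even-index sum = 356 mod 256 = 100; odd-index sum = 381 mod 256 = 125 → 64 7d.
Outer input = (K'⊕opad) ∥ inner = c0 8b 5c 5c 5c ∥ 64 7d.
Outer hash (tag): even-index sum = 501 mod 256 = 245; odd-index sum = 331 mod 256 = 75 → f5 4b.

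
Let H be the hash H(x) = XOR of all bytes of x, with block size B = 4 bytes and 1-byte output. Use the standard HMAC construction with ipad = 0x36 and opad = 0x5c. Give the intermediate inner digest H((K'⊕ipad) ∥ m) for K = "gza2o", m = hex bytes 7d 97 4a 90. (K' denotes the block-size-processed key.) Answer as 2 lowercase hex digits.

11

Key "gza2o" = 67 7a 61 32 6f is 5 bytes > B = 4, so hash it first: H(key) = 21, then zero-pad to 4 bytes: K' = 21 00 00 00.
K' ⊕ ipad = 17 36 36 36.
Inner input = 17 36 36 36 ∥ 7d 97 4a 90.
Inner hash: XOR 17⊕36⊕36⊕36⊕7d⊕97⊕4a⊕90 = 11.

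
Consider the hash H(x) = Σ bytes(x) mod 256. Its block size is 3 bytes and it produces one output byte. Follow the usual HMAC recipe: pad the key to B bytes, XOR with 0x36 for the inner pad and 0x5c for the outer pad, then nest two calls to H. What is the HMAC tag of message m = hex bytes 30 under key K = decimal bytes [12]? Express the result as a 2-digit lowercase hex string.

Key decimal bytes [12] = 0c is 1 byte ≤ B = 3; zero-pad to 3 bytes: K' = 0c 00 00.
K' ⊕ ipad = 3a 36 36.  K' ⊕ opad = 50 5c 5c.
Inner input = (K'⊕ipad) ∥ m = 3a 36 36 ∥ 30.
Inner hash: sum = 58+54+54+48 = 214 → d6.
Outer input = (K'⊕opad) ∥ inner = 50 5c 5c ∥ d6.
Outer hash (tag): sum = 80+92+92+214 = 478; mod 256 = 222 → de.

de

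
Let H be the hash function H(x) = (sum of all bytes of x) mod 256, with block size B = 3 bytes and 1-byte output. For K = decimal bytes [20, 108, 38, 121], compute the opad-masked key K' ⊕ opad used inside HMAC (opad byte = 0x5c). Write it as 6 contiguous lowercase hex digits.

435c5c

Key decimal bytes [20, 108, 38, 121] = 14 6c 26 79 is 4 bytes > B = 3, so hash it first: H(key) = 1f, then zero-pad to 3 bytes: K' = 1f 00 00.
XOR each byte with 0x5c: 1f⊕5c=43, 00⊕5c=5c, 00⊕5c=5c.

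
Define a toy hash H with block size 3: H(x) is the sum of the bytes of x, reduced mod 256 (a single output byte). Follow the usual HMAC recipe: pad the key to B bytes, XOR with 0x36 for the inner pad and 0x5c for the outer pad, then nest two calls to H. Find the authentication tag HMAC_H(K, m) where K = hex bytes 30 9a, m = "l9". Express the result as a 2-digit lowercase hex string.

Key hex bytes 30 9a is 2 bytes ≤ B = 3; zero-pad to 3 bytes: K' = 30 9a 00.
K' ⊕ ipad = 06 ac 36.  K' ⊕ opad = 6c c6 5c.
Inner input = (K'⊕ipad) ∥ m = 06 ac 36 ∥ 6c 39.
Inner hash: sum = 6+172+54+108+57 = 397; mod 256 = 141 → 8d.
Outer input = (K'⊕opad) ∥ inner = 6c c6 5c ∥ 8d.
Outer hash (tag): sum = 108+198+92+141 = 539; mod 256 = 27 → 1b.

1b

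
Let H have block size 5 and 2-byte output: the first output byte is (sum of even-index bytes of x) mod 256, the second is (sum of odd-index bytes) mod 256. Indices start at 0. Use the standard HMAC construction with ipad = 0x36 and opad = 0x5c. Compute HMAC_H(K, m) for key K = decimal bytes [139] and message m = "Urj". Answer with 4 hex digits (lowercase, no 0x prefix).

ba53

Key decimal bytes [139] = 8b is 1 byte ≤ B = 5; zero-pad to 5 bytes: K' = 8b 00 00 00 00.
K' ⊕ ipad = bd 36 36 36 36.  K' ⊕ opad = d7 5c 5c 5c 5c.
Inner input = (K'⊕ipad) ∥ m = bd 36 36 36 36 ∥ 55 72 6a.
Inner hash: even-index sum = 411 mod 256 = 155; odd-index sum = 299 mod 256 = 43 → 9b 2b.
Outer input = (K'⊕opad) ∥ inner = d7 5c 5c 5c 5c ∥ 9b 2b.
Outer hash (tag): even-index sum = 442 mod 256 = 186; odd-index sum = 339 mod 256 = 83 → ba 53.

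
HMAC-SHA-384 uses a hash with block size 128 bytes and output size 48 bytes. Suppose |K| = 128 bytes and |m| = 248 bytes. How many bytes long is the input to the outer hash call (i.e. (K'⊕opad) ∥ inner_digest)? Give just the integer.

Key is 128 ≤ 128 bytes, zero-padded: |K'| = 128.
Outer input = (K'⊕opad) ∥ H(inner) → 128 + 48 = 176 bytes.

176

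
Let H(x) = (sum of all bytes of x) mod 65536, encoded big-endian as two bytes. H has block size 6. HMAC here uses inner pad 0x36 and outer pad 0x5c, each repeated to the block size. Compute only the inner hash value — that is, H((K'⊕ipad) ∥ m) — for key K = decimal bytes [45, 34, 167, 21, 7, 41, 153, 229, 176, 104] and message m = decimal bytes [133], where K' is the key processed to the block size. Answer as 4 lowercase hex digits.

0279

Key decimal bytes [45, 34, 167, 21, 7, 41, 153, 229, 176, 104] = 2d 22 a7 15 07 29 99 e5 b0 68 is 10 bytes > B = 6, so hash it first: H(key) = 03 d1, then zero-pad to 6 bytes: K' = 03 d1 00 00 00 00.
K' ⊕ ipad = 35 e7 36 36 36 36.
Inner input = 35 e7 36 36 36 36 ∥ 85.
Inner hash: sum = 53+231+54+54+54+54+133 = 633 → 02 79.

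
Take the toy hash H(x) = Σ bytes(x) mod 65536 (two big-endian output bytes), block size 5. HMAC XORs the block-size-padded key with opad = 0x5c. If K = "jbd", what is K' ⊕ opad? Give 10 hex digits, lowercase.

Key "jbd" = 6a 62 64 is 3 bytes ≤ B = 5; zero-pad to 5 bytes: K' = 6a 62 64 00 00.
XOR each byte with 0x5c: 6a⊕5c=36, 62⊕5c=3e, 64⊕5c=38, 00⊕5c=5c, 00⊕5c=5c.

363e385c5c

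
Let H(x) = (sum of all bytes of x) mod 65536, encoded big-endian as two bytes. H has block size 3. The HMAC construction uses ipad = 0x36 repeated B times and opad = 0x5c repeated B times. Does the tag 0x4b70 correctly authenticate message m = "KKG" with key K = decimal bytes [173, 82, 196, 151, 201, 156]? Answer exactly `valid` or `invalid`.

invalid

Key decimal bytes [173, 82, 196, 151, 201, 156] = ad 52 c4 97 c9 9c is 6 bytes > B = 3, so hash it first: H(key) = 03 bf, then zero-pad to 3 bytes: K' = 03 bf 00.
K' ⊕ ipad = 35 89 36; K' ⊕ opad = 5f e3 5c.
Inner hash: sum = 53+137+54+75+75+71 = 465 → 01 d1.
Outer hash (recomputed tag): sum = 95+227+92+1+209 = 624 → 02 70.
Recomputed tag = 0270; claimed = 4b70 → mismatch.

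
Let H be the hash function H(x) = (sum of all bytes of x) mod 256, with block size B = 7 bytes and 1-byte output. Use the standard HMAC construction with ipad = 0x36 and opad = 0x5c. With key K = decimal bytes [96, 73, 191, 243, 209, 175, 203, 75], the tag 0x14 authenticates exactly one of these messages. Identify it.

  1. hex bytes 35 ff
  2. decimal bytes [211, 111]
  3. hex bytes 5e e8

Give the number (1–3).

Key decimal bytes [96, 73, 191, 243, 209, 175, 203, 75] = 60 49 bf f3 d1 af cb 4b is 8 bytes > B = 7, so hash it first: H(key) = f1, then zero-pad to 7 bytes: K' = f1 00 00 00 00 00 00.
K' ⊕ ipad = c7 36 36 36 36 36 36; K' ⊕ opad = ad 5c 5c 5c 5c 5c 5c.
m1: inner = H(c7 36 36 36 36 36 36 35 ff) = 3f; tag = H(ad 5c 5c 5c 5c 5c 5c 3f) = 14 ← matches
m2: inner = H(c7 36 36 36 36 36 36 d3 6f) = 4d; tag = H(ad 5c 5c 5c 5c 5c 5c 4d) = 22
m3: inner = H(c7 36 36 36 36 36 36 5e e8) = 51; tag = H(ad 5c 5c 5c 5c 5c 5c 51) = 26

1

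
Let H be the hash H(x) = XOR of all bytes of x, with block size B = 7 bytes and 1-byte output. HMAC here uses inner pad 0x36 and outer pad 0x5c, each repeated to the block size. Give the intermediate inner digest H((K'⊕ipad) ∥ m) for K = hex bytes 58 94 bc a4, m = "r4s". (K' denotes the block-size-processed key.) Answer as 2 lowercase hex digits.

d7

Key hex bytes 58 94 bc a4 is 4 bytes ≤ B = 7; zero-pad to 7 bytes: K' = 58 94 bc a4 00 00 00.
K' ⊕ ipad = 6e a2 8a 92 36 36 36.
Inner input = 6e a2 8a 92 36 36 36 ∥ 72 34 73.
Inner hash: XOR 6e⊕a2⊕8a⊕92⊕36⊕36⊕36⊕72⊕34⊕73 = d7.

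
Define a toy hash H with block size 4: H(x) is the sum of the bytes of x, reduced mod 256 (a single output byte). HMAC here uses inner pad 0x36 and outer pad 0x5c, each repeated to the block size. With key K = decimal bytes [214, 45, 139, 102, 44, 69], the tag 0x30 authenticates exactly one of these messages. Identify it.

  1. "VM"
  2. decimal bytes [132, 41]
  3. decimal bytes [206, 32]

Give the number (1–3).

Key decimal bytes [214, 45, 139, 102, 44, 69] = d6 2d 8b 66 2c 45 is 6 bytes > B = 4, so hash it first: H(key) = 65, then zero-pad to 4 bytes: K' = 65 00 00 00.
K' ⊕ ipad = 53 36 36 36; K' ⊕ opad = 39 5c 5c 5c.
m1: inner = H(53 36 36 36 56 4d) = 98; tag = H(39 5c 5c 5c 98) = e5
m2: inner = H(53 36 36 36 84 29) = a2; tag = H(39 5c 5c 5c a2) = ef
m3: inner = H(53 36 36 36 ce 20) = e3; tag = H(39 5c 5c 5c e3) = 30 ← matches

3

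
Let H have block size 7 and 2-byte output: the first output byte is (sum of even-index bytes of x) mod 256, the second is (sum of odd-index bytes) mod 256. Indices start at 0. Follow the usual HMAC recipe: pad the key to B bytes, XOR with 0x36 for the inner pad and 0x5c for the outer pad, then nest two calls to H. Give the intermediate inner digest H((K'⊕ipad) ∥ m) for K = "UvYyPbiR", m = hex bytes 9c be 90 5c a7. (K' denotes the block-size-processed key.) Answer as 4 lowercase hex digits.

0dd4

Key "UvYyPbiR" = 55 76 59 79 50 62 69 52 is 8 bytes > B = 7, so hash it first: H(key) = 67 a3, then zero-pad to 7 bytes: K' = 67 a3 00 00 00 00 00.
K' ⊕ ipad = 51 95 36 36 36 36 36.
Inner input = 51 95 36 36 36 36 36 ∥ 9c be 90 5c a7.
Inner hash: even-index sum = 525 mod 256 = 13; odd-index sum = 724 mod 256 = 212 → 0d d4.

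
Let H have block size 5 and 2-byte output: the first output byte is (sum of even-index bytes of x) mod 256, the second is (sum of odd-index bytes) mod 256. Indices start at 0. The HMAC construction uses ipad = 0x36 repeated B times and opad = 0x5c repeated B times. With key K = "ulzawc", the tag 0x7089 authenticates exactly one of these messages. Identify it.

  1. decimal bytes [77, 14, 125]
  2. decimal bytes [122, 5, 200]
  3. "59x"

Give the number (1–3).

2

Key "ulzawc" = 75 6c 7a 61 77 63 is 6 bytes > B = 5, so hash it first: H(key) = 66 30, then zero-pad to 5 bytes: K' = 66 30 00 00 00.
K' ⊕ ipad = 50 06 36 36 36; K' ⊕ opad = 3a 6c 5c 5c 5c.
m1: inner = H(50 06 36 36 36 4d 0e 7d) = ca 06; tag = H(3a 6c 5c 5c 5c ca 06) = f892
m2: inner = H(50 06 36 36 36 7a 05 c8) = c1 7e; tag = H(3a 6c 5c 5c 5c c1 7e) = 7089 ← matches
m3: inner = H(50 06 36 36 36 35 39 78) = f5 e9; tag = H(3a 6c 5c 5c 5c f5 e9) = dbbd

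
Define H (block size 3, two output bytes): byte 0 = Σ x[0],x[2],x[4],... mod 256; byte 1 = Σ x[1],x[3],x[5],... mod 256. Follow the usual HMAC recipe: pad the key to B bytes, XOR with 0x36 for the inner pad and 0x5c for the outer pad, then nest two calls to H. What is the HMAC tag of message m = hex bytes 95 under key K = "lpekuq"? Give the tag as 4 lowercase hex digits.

Key "lpekuq" = 6c 70 65 6b 75 71 is 6 bytes > B = 3, so hash it first: H(key) = 46 4c, then zero-pad to 3 bytes: K' = 46 4c 00.
K' ⊕ ipad = 70 7a 36.  K' ⊕ opad = 1a 10 5c.
Inner input = (K'⊕ipad) ∥ m = 70 7a 36 ∥ 95.
Inner hash: even-index sum = 166 mod 256 = 166; odd-index sum = 271 mod 256 = 15 → a6 0f.
Outer input = (K'⊕opad) ∥ inner = 1a 10 5c ∥ a6 0f.
Outer hash (tag): even-index sum = 133 mod 256 = 133; odd-index sum = 182 mod 256 = 182 → 85 b6.

85b6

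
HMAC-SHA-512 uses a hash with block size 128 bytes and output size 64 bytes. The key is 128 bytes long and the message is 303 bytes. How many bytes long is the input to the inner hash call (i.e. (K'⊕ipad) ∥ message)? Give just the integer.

431

Key is 128 ≤ 128 bytes, zero-padded: |K'| = 128.
Inner input = (K'⊕ipad) ∥ m → 128 + 303 = 431 bytes.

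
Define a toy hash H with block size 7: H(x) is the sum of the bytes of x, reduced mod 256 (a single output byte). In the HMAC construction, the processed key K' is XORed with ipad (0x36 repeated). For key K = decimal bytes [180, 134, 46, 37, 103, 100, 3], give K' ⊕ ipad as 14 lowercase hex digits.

Key decimal bytes [180, 134, 46, 37, 103, 100, 3] = b4 86 2e 25 67 64 03 is exactly B = 7 bytes: K' = b4 86 2e 25 67 64 03.
XOR each byte with 0x36: b4⊕36=82, 86⊕36=b0, 2e⊕36=18, 25⊕36=13, 67⊕36=51, 64⊕36=52, 03⊕36=35.

82b01813515235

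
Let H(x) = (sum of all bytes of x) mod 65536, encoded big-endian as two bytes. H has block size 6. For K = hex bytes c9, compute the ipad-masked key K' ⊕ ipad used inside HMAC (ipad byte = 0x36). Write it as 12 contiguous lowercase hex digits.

Key hex bytes c9 is 1 byte ≤ B = 6; zero-pad to 6 bytes: K' = c9 00 00 00 00 00.
XOR each byte with 0x36: c9⊕36=ff, 00⊕36=36, 00⊕36=36, 00⊕36=36, 00⊕36=36, 00⊕36=36.

ff3636363636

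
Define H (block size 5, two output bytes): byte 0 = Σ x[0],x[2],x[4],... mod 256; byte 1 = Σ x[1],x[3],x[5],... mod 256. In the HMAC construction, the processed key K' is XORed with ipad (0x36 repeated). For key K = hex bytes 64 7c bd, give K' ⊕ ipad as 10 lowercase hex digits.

Key hex bytes 64 7c bd is 3 bytes ≤ B = 5; zero-pad to 5 bytes: K' = 64 7c bd 00 00.
XOR each byte with 0x36: 64⊕36=52, 7c⊕36=4a, bd⊕36=8b, 00⊕36=36, 00⊕36=36.

524a8b3636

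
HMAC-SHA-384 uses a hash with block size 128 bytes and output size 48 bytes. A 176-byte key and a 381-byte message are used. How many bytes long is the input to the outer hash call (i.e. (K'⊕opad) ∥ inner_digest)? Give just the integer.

176

Key is 176 > 128 bytes, so it is hashed to 48 bytes then zero-padded to 128: |K'| = 128.
Outer input = (K'⊕opad) ∥ H(inner) → 128 + 48 = 176 bytes.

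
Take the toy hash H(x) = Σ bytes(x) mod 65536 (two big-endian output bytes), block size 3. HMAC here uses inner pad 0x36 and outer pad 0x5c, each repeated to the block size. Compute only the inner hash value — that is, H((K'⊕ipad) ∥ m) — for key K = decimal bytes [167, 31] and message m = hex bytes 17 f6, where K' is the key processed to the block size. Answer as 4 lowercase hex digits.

01fd

Key decimal bytes [167, 31] = a7 1f is 2 bytes ≤ B = 3; zero-pad to 3 bytes: K' = a7 1f 00.
K' ⊕ ipad = 91 29 36.
Inner input = 91 29 36 ∥ 17 f6.
Inner hash: sum = 145+41+54+23+246 = 509 → 01 fd.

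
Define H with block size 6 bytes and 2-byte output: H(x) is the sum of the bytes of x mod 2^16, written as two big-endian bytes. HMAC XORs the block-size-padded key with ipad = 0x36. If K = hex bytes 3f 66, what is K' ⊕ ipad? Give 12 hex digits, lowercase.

Key hex bytes 3f 66 is 2 bytes ≤ B = 6; zero-pad to 6 bytes: K' = 3f 66 00 00 00 00.
XOR each byte with 0x36: 3f⊕36=09, 66⊕36=50, 00⊕36=36, 00⊕36=36, 00⊕36=36, 00⊕36=36.

095036363636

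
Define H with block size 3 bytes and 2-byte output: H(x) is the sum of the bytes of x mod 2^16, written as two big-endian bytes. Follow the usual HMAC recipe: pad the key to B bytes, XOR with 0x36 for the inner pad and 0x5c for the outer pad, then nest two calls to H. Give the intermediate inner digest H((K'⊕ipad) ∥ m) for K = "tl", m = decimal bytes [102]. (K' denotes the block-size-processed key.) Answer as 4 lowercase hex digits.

0138

Key "tl" = 74 6c is 2 bytes ≤ B = 3; zero-pad to 3 bytes: K' = 74 6c 00.
K' ⊕ ipad = 42 5a 36.
Inner input = 42 5a 36 ∥ 66.
Inner hash: sum = 66+90+54+102 = 312 → 01 38.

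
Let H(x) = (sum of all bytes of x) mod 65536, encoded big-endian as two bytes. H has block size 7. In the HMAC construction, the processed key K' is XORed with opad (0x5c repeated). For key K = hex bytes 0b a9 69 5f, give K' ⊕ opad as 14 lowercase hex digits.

57f535035c5c5c

Key hex bytes 0b a9 69 5f is 4 bytes ≤ B = 7; zero-pad to 7 bytes: K' = 0b a9 69 5f 00 00 00.
XOR each byte with 0x5c: 0b⊕5c=57, a9⊕5c=f5, 69⊕5c=35, 5f⊕5c=03, 00⊕5c=5c, 00⊕5c=5c, 00⊕5c=5c.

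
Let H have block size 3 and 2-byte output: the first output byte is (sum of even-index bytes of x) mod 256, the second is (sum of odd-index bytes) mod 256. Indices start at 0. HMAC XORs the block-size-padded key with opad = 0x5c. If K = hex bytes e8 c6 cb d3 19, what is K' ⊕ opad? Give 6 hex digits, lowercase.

Key hex bytes e8 c6 cb d3 19 is 5 bytes > B = 3, so hash it first: H(key) = cc 99, then zero-pad to 3 bytes: K' = cc 99 00.
XOR each byte with 0x5c: cc⊕5c=90, 99⊕5c=c5, 00⊕5c=5c.

90c55c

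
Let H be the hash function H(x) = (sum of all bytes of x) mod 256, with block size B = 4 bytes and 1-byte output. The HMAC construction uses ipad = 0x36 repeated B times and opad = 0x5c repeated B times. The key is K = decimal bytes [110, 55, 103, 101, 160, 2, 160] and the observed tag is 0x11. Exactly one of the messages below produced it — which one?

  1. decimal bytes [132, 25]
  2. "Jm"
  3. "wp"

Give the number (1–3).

Key decimal bytes [110, 55, 103, 101, 160, 2, 160] = 6e 37 67 65 a0 02 a0 is 7 bytes > B = 4, so hash it first: H(key) = b3, then zero-pad to 4 bytes: K' = b3 00 00 00.
K' ⊕ ipad = 85 36 36 36; K' ⊕ opad = ef 5c 5c 5c.
m1: inner = H(85 36 36 36 84 19) = c4; tag = H(ef 5c 5c 5c c4) = c7
m2: inner = H(85 36 36 36 4a 6d) = de; tag = H(ef 5c 5c 5c de) = e1
m3: inner = H(85 36 36 36 77 70) = 0e; tag = H(ef 5c 5c 5c 0e) = 11 ← matches

3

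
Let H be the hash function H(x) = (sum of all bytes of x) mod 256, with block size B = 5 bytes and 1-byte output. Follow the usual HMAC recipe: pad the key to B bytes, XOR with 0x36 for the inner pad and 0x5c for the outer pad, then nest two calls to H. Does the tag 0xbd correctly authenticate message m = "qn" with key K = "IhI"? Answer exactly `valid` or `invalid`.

Key "IhI" = 49 68 49 is 3 bytes ≤ B = 5; zero-pad to 5 bytes: K' = 49 68 49 00 00.
K' ⊕ ipad = 7f 5e 7f 36 36; K' ⊕ opad = 15 34 15 5c 5c.
Inner hash: sum = 127+94+127+54+54+113+110 = 679; mod 256 = 167 → a7.
Outer hash (recomputed tag): sum = 21+52+21+92+92+167 = 445; mod 256 = 189 → bd.
Recomputed tag = bd; claimed = bd → match.

valid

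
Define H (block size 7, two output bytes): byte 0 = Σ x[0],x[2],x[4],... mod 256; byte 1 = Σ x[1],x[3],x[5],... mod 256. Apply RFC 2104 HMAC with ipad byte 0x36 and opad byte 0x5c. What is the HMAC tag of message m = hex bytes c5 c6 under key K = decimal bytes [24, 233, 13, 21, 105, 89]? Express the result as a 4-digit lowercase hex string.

5cc7

Key decimal bytes [24, 233, 13, 21, 105, 89] = 18 e9 0d 15 69 59 is 6 bytes ≤ B = 7; zero-pad to 7 bytes: K' = 18 e9 0d 15 69 59 00.
K' ⊕ ipad = 2e df 3b 23 5f 6f 36.  K' ⊕ opad = 44 b5 51 49 35 05 5c.
Inner input = (K'⊕ipad) ∥ m = 2e df 3b 23 5f 6f 36 ∥ c5 c6.
Inner hash: even-index sum = 452 mod 256 = 196; odd-index sum = 566 mod 256 = 54 → c4 36.
Outer input = (K'⊕opad) ∥ inner = 44 b5 51 49 35 05 5c ∥ c4 36.
Outer hash (tag): even-index sum = 348 mod 256 = 92; odd-index sum = 455 mod 256 = 199 → 5c c7.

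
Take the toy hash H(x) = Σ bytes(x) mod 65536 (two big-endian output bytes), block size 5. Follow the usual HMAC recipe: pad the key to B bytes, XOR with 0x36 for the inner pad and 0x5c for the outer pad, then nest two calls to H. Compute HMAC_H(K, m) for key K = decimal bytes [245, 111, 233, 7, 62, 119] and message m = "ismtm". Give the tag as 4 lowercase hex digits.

Key decimal bytes [245, 111, 233, 7, 62, 119] = f5 6f e9 07 3e 77 is 6 bytes > B = 5, so hash it first: H(key) = 03 09, then zero-pad to 5 bytes: K' = 03 09 00 00 00.
K' ⊕ ipad = 35 3f 36 36 36.  K' ⊕ opad = 5f 55 5c 5c 5c.
Inner input = (K'⊕ipad) ∥ m = 35 3f 36 36 36 ∥ 69 73 6d 74 6d.
Inner hash: sum = 53+63+54+54+54+105+115+109+116+109 = 832 → 03 40.
Outer input = (K'⊕opad) ∥ inner = 5f 55 5c 5c 5c ∥ 03 40.
Outer hash (tag): sum = 95+85+92+92+92+3+64 = 523 → 02 0b.

020b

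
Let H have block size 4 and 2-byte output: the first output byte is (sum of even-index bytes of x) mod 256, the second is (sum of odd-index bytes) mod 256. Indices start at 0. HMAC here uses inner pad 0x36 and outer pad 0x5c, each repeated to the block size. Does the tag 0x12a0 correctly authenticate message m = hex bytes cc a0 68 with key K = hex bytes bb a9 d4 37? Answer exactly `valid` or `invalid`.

Key hex bytes bb a9 d4 37 is exactly B = 4 bytes: K' = bb a9 d4 37.
K' ⊕ ipad = 8d 9f e2 01; K' ⊕ opad = e7 f5 88 6b.
Inner hash: even-index sum = 675 mod 256 = 163; odd-index sum = 320 mod 256 = 64 → a3 40.
Outer hash (recomputed tag): even-index sum = 530 mod 256 = 18; odd-index sum = 416 mod 256 = 160 → 12 a0.
Recomputed tag = 12a0; claimed = 12a0 → match.

valid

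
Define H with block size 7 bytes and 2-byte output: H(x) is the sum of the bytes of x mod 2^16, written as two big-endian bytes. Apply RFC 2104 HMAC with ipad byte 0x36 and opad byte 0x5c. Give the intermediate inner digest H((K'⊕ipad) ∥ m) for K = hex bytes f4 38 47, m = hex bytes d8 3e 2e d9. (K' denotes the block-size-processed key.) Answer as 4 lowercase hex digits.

0436

Key hex bytes f4 38 47 is 3 bytes ≤ B = 7; zero-pad to 7 bytes: K' = f4 38 47 00 00 00 00.
K' ⊕ ipad = c2 0e 71 36 36 36 36.
Inner input = c2 0e 71 36 36 36 36 ∥ d8 3e 2e d9.
Inner hash: sum = 194+14+113+54+54+54+54+216+62+46+217 = 1078 → 04 36.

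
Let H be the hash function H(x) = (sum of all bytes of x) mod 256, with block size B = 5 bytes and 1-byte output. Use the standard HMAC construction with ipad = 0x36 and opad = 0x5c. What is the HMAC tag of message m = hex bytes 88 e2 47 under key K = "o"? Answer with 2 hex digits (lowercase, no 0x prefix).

85

Key "o" = 6f is 1 byte ≤ B = 5; zero-pad to 5 bytes: K' = 6f 00 00 00 00.
K' ⊕ ipad = 59 36 36 36 36.  K' ⊕ opad = 33 5c 5c 5c 5c.
Inner input = (K'⊕ipad) ∥ m = 59 36 36 36 36 ∥ 88 e2 47.
Inner hash: sum = 89+54+54+54+54+136+226+71 = 738; mod 256 = 226 → e2.
Outer input = (K'⊕opad) ∥ inner = 33 5c 5c 5c 5c ∥ e2.
Outer hash (tag): sum = 51+92+92+92+92+226 = 645; mod 256 = 133 → 85.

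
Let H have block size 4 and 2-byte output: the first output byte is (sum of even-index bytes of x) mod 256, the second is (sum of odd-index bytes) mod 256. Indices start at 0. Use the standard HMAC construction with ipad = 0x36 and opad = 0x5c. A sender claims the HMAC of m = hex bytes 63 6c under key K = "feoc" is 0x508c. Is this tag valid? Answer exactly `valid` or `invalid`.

invalid

Key "feoc" = 66 65 6f 63 is exactly B = 4 bytes: K' = 66 65 6f 63.
K' ⊕ ipad = 50 53 59 55; K' ⊕ opad = 3a 39 33 3f.
Inner hash: even-index sum = 268 mod 256 = 12; odd-index sum = 276 mod 256 = 20 → 0c 14.
Outer hash (recomputed tag): even-index sum = 121 mod 256 = 121; odd-index sum = 140 mod 256 = 140 → 79 8c.
Recomputed tag = 798c; claimed = 508c → mismatch.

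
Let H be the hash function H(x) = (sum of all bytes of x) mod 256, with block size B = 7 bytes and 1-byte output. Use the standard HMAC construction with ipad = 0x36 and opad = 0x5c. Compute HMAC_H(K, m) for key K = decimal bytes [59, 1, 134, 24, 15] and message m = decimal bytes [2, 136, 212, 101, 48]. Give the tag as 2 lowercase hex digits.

a7

Key decimal bytes [59, 1, 134, 24, 15] = 3b 01 86 18 0f is 5 bytes ≤ B = 7; zero-pad to 7 bytes: K' = 3b 01 86 18 0f 00 00.
K' ⊕ ipad = 0d 37 b0 2e 39 36 36.  K' ⊕ opad = 67 5d da 44 53 5c 5c.
Inner input = (K'⊕ipad) ∥ m = 0d 37 b0 2e 39 36 36 ∥ 02 88 d4 65 30.
Inner hash: sum = 13+55+176+46+57+54+54+2+136+212+101+48 = 954; mod 256 = 186 → ba.
Outer input = (K'⊕opad) ∥ inner = 67 5d da 44 53 5c 5c ∥ ba.
Outer hash (tag): sum = 103+93+218+68+83+92+92+186 = 935; mod 256 = 167 → a7.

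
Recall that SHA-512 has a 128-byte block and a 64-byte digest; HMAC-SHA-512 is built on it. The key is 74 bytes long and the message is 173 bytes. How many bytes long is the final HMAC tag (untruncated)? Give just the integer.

The tag is one SHA-512 digest: 64 bytes.

64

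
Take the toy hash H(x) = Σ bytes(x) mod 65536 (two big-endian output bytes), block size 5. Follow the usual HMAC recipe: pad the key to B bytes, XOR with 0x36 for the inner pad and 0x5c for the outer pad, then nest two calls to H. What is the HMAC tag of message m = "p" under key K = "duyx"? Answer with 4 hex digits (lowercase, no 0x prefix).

01df

Key "duyx" = 64 75 79 78 is 4 bytes ≤ B = 5; zero-pad to 5 bytes: K' = 64 75 79 78 00.
K' ⊕ ipad = 52 43 4f 4e 36.  K' ⊕ opad = 38 29 25 24 5c.
Inner input = (K'⊕ipad) ∥ m = 52 43 4f 4e 36 ∥ 70.
Inner hash: sum = 82+67+79+78+54+112 = 472 → 01 d8.
Outer input = (K'⊕opad) ∥ inner = 38 29 25 24 5c ∥ 01 d8.
Outer hash (tag): sum = 56+41+37+36+92+1+216 = 479 → 01 df.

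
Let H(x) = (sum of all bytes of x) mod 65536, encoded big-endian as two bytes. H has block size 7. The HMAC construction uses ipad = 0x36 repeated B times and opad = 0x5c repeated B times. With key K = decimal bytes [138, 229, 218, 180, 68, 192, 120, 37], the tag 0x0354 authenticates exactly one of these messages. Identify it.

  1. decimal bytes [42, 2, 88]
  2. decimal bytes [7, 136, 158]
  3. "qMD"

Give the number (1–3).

1

Key decimal bytes [138, 229, 218, 180, 68, 192, 120, 37] = 8a e5 da b4 44 c0 78 25 is 8 bytes > B = 7, so hash it first: H(key) = 04 9e, then zero-pad to 7 bytes: K' = 04 9e 00 00 00 00 00.
K' ⊕ ipad = 32 a8 36 36 36 36 36; K' ⊕ opad = 58 c2 5c 5c 5c 5c 5c.
m1: inner = H(32 a8 36 36 36 36 36 2a 02 58) = 02 6c; tag = H(58 c2 5c 5c 5c 5c 5c 02 6c) = 0354 ← matches
m2: inner = H(32 a8 36 36 36 36 36 07 88 9e) = 03 15; tag = H(58 c2 5c 5c 5c 5c 5c 03 15) = 02fe
m3: inner = H(32 a8 36 36 36 36 36 71 4d 44) = 02 ea; tag = H(58 c2 5c 5c 5c 5c 5c 02 ea) = 03d2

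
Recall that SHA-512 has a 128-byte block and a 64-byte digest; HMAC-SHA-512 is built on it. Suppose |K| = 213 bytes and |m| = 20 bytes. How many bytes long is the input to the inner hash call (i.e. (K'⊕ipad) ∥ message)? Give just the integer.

Key is 213 > 128 bytes, so it is hashed to 64 bytes then zero-padded to 128: |K'| = 128.
Inner input = (K'⊕ipad) ∥ m → 128 + 20 = 148 bytes.

148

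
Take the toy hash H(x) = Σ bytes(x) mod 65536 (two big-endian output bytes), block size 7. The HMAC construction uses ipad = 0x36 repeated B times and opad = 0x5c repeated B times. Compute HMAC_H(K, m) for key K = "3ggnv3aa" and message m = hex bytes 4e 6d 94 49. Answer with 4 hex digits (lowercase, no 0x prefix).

0379

Key "3ggnv3aa" = 33 67 67 6e 76 33 61 61 is 8 bytes > B = 7, so hash it first: H(key) = 02 da, then zero-pad to 7 bytes: K' = 02 da 00 00 00 00 00.
K' ⊕ ipad = 34 ec 36 36 36 36 36.  K' ⊕ opad = 5e 86 5c 5c 5c 5c 5c.
Inner input = (K'⊕ipad) ∥ m = 34 ec 36 36 36 36 36 ∥ 4e 6d 94 49.
Inner hash: sum = 52+236+54+54+54+54+54+78+109+148+73 = 966 → 03 c6.
Outer input = (K'⊕opad) ∥ inner = 5e 86 5c 5c 5c 5c 5c ∥ 03 c6.
Outer hash (tag): sum = 94+134+92+92+92+92+92+3+198 = 889 → 03 79.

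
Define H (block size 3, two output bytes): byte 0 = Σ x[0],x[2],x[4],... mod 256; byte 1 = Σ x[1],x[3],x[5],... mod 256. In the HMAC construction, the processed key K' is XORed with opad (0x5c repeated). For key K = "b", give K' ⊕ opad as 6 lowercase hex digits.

Key "b" = 62 is 1 byte ≤ B = 3; zero-pad to 3 bytes: K' = 62 00 00.
XOR each byte with 0x5c: 62⊕5c=3e, 00⊕5c=5c, 00⊕5c=5c.

3e5c5c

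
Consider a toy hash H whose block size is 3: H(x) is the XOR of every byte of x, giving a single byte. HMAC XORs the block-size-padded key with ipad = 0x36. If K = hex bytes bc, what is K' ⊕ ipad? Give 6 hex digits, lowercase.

Key hex bytes bc is 1 byte ≤ B = 3; zero-pad to 3 bytes: K' = bc 00 00.
XOR each byte with 0x36: bc⊕36=8a, 00⊕36=36, 00⊕36=36.

8a3636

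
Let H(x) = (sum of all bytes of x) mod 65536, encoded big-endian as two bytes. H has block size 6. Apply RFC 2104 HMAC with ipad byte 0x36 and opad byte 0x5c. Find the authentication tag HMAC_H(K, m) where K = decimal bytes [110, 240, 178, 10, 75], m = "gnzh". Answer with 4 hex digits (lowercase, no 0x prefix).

02e1

Key decimal bytes [110, 240, 178, 10, 75] = 6e f0 b2 0a 4b is 5 bytes ≤ B = 6; zero-pad to 6 bytes: K' = 6e f0 b2 0a 4b 00.
K' ⊕ ipad = 58 c6 84 3c 7d 36.  K' ⊕ opad = 32 ac ee 56 17 5c.
Inner input = (K'⊕ipad) ∥ m = 58 c6 84 3c 7d 36 ∥ 67 6e 7a 68.
Inner hash: sum = 88+198+132+60+125+54+103+110+122+104 = 1096 → 04 48.
Outer input = (K'⊕opad) ∥ inner = 32 ac ee 56 17 5c ∥ 04 48.
Outer hash (tag): sum = 50+172+238+86+23+92+4+72 = 737 → 02 e1.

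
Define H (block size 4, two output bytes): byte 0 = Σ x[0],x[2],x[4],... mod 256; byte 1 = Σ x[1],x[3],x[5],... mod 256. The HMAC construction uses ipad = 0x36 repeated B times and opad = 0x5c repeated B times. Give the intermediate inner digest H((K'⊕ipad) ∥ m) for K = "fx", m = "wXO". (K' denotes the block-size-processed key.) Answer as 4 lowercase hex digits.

Key "fx" = 66 78 is 2 bytes ≤ B = 4; zero-pad to 4 bytes: K' = 66 78 00 00.
K' ⊕ ipad = 50 4e 36 36.
Inner input = 50 4e 36 36 ∥ 77 58 4f.
Inner hash: even-index sum = 332 mod 256 = 76; odd-index sum = 220 mod 256 = 220 → 4c dc.

4cdc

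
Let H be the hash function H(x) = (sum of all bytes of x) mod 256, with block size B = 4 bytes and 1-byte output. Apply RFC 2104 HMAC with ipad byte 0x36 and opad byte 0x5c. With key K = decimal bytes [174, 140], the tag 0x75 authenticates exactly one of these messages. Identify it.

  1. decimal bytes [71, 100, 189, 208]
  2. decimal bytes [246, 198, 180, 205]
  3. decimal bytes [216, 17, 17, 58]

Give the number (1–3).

2

Key decimal bytes [174, 140] = ae 8c is 2 bytes ≤ B = 4; zero-pad to 4 bytes: K' = ae 8c 00 00.
K' ⊕ ipad = 98 ba 36 36; K' ⊕ opad = f2 d0 5c 5c.
m1: inner = H(98 ba 36 36 47 64 bd d0) = f6; tag = H(f2 d0 5c 5c f6) = 70
m2: inner = H(98 ba 36 36 f6 c6 b4 cd) = fb; tag = H(f2 d0 5c 5c fb) = 75 ← matches
m3: inner = H(98 ba 36 36 d8 11 11 3a) = f2; tag = H(f2 d0 5c 5c f2) = 6c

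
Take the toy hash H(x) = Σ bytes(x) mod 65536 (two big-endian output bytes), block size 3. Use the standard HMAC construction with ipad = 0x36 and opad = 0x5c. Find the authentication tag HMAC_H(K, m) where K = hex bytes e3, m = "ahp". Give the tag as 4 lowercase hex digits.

Key hex bytes e3 is 1 byte ≤ B = 3; zero-pad to 3 bytes: K' = e3 00 00.
K' ⊕ ipad = d5 36 36.  K' ⊕ opad = bf 5c 5c.
Inner input = (K'⊕ipad) ∥ m = d5 36 36 ∥ 61 68 70.
Inner hash: sum = 213+54+54+97+104+112 = 634 → 02 7a.
Outer input = (K'⊕opad) ∥ inner = bf 5c 5c ∥ 02 7a.
Outer hash (tag): sum = 191+92+92+2+122 = 499 → 01 f3.

01f3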